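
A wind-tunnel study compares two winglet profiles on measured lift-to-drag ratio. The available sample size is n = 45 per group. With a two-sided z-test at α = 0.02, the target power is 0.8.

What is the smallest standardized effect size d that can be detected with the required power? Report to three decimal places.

d ≈ 0.668

Need Φ(δ − 2.326) = 0.8, so δ = 2.326 + 0.842 = 3.168.
(The second rejection-region term Φ(−δ − z_{α/2}) is negligible and dropped.)
δ = d·√(n/2) ⇒ d = δ/√(n/2) = 3.168/√(45/2) = 0.6679.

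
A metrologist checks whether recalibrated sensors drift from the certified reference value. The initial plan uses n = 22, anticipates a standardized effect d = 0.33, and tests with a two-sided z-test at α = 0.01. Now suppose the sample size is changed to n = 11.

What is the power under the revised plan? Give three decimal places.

Power ≈ 0.069

With n = 11: δ = d·√n = 0.33 × √11 = 1.0945. Critical value z_{0.005} = 2.576.
Revised power = Φ(δ − 2.576) + Φ(−δ − 2.576) = Φ(-1.481) + Φ(-3.670) = 0.0693 + 0.0001 = 0.0694.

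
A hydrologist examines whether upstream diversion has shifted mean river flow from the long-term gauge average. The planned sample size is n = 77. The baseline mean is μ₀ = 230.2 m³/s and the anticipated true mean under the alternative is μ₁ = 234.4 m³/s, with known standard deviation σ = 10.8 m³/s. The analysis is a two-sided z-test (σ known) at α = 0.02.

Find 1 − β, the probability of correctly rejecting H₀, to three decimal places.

Standardized effect: d = |μ₁ − μ₀| / σ = |234.4 − 230.2| / 10.8 = 0.3889
Noncentrality parameter: δ = d·√n = 0.3889 × √77 = 3.4125
Two-sided α = 0.02 → critical value z_{0.01} = 2.326.
Power = Φ(δ − 2.326) + Φ(−δ − 2.326) = Φ(1.086) + Φ(-5.739) = 0.8613 + 0.0000 = 0.8613.

Power ≈ 0.861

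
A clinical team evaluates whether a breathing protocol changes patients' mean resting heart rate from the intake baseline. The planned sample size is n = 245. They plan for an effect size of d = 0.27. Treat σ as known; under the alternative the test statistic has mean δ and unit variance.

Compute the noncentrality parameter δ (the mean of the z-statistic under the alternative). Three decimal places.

δ = d·√n = 0.27 × √245 = 4.2262

δ ≈ 4.226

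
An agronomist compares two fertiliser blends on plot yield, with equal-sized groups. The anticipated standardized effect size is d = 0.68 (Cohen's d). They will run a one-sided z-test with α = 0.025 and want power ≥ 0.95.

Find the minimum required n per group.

Set Φ(δ − 1.960) = 0.95; then δ − 1.960 = Φ⁻¹(0.95) = 1.645, giving δ = 3.605.
δ = d·√(n/2) ⇒ n = 2(δ/d)² = 2 × (3.605 / 0.68)² = 56.21.
Round up to the next whole unit.

n = 57 per group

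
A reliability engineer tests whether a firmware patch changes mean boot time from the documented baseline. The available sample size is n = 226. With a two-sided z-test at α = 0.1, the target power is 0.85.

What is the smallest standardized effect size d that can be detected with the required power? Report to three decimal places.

Required noncentrality: δ = z_{0.05} + z_{0.15} = 1.645 + 1.036 = 2.681.
(The second rejection-region term Φ(−δ − z_{α/2}) is negligible and dropped.)
δ = d·√n ⇒ d = δ/√n = 2.681/√226 = 0.1784.

d ≈ 0.178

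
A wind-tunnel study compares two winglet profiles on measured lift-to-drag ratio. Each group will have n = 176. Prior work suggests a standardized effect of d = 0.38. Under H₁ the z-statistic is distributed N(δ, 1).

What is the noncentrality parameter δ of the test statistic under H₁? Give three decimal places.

δ ≈ 3.565

The noncentrality parameter scales effect size by the design's sample-size factor: δ = d·√(n/2) = 0.38 × √(176/2) = 3.5647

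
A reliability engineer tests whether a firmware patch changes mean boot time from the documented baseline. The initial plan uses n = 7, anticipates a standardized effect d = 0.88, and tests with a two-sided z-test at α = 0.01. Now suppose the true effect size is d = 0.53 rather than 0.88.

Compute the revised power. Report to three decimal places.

Power ≈ 0.120

With d = 0.53: δ = d·√n = 0.53 × √7 = 1.4022. Critical value z_{0.005} = 2.576.
Revised power = Φ(δ − 2.576) + Φ(−δ − 2.576) = Φ(-1.174) + Φ(-3.978) = 0.1203 + 0.0000 = 0.1203.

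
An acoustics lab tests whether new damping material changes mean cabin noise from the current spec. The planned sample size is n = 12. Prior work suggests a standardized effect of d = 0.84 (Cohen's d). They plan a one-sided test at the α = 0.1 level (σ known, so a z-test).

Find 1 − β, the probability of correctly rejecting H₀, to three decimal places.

Power ≈ 0.948

Noncentrality parameter: δ = d·√n = 0.84 × √12 = 2.9098
One-sided α = 0.1 → critical value z_{0.1} = 1.282.
Power = P(Z > 1.282 − δ) = Φ(1.628) = 0.9483.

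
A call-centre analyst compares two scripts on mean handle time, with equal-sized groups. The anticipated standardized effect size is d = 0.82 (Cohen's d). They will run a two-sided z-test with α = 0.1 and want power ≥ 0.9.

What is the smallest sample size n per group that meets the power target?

n = 26 per group

For power 0.9 need Φ(δ − z_{0.05}) = 0.9, so δ = z_{0.05} + z_{0.10} = 1.645 + 1.282 = 2.926.
(For δ > 0 the lower-tail rejection region contributes negligibly to power, so the one-term inversion is standard.)
δ = d·√(n/2) ⇒ n = 2(δ/d)² = 2 × (2.926 / 0.82)² = 25.47.
Rounding up, n = 26 per group.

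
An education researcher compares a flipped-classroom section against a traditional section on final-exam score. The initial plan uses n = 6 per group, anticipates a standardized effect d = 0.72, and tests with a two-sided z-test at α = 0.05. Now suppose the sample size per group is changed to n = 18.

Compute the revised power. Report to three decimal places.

Power ≈ 0.579

With n = 18 per group: δ = d·√(n/2) = 0.72 × √(18/2) = 2.1600. Critical value z_{0.025} = 1.960.
Revised power = Φ(δ − 1.960) + Φ(−δ − 1.960) = Φ(0.200) + Φ(-4.120) = 0.5793 + 0.0000 = 0.5793.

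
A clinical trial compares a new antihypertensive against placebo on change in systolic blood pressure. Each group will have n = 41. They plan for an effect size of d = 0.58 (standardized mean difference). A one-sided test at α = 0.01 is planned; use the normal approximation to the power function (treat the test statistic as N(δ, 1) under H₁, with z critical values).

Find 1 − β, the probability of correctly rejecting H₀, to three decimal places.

Noncentrality parameter: δ = d·√(n/2) = 0.58 × √(41/2) = 2.6261
Critical value for a one-sided test at α = 0.01: z_α = 2.326.
Power = Φ(δ − 2.326) = Φ(0.300) = 0.6178.

Power ≈ 0.618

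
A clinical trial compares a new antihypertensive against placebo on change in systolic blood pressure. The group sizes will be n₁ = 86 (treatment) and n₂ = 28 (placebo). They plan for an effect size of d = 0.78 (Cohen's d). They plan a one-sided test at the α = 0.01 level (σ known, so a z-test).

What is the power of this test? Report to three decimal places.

Noncentrality parameter: δ = d / √(1/n₁ + 1/n₂) = 0.78 / √(1/86 + 1/28) = 3.5848
One-sided α = 0.01 → critical value z_{0.01} = 2.326.
Power = P(Z > 2.326 − δ) = Φ(1.258) = 0.8959.

Power ≈ 0.896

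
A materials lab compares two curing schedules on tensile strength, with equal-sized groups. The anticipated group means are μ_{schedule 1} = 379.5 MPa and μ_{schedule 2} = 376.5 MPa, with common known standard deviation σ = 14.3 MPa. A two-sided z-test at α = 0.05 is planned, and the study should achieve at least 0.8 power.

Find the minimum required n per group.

n = 357 per group

Standardized effect: d = |μ_{schedule 1} − μ_{schedule 2}| / σ = |379.5 − 376.5| / 14.3 = 0.2098
For power 0.8 need Φ(δ − z_{0.025}) = 0.8, so δ = z_{0.025} + z_{0.20} = 1.960 + 0.842 = 2.802.
(For δ > 0 the lower-tail rejection region contributes negligibly to power, so the one-term inversion is standard.)
δ = d·√(n/2) ⇒ n = 2(δ/d)² = 2 × (2.802 / 0.2098)² = 356.67.
Round up to the next whole unit.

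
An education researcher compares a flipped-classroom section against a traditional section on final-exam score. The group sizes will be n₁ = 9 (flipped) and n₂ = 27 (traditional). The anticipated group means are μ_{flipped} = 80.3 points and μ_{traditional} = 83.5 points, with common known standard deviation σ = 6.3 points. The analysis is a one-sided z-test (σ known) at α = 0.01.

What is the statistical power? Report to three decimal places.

Standardized effect: d = |μ_{flipped} − μ_{traditional}| / σ = |80.3 − 83.5| / 6.3 = 0.5079
Noncentrality parameter: δ = d / √(1/n₁ + 1/n₂) = 0.5079 / √(1/9 + 1/27) = 1.3197
One-sided α = 0.01 → critical value z_{0.01} = 2.326.
Power = Φ(δ − 2.326) = Φ(-1.007) = 0.1570.

Power ≈ 0.157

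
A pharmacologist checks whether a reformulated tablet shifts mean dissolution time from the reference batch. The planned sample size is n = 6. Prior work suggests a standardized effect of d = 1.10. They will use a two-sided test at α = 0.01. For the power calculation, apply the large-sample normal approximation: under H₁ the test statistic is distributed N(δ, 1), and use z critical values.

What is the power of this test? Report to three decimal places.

Noncentrality parameter: δ = d·√n = 1.10 × √6 = 2.6944
Two-sided α = 0.01 → critical value z_{0.005} = 2.576.
Power = Φ(δ − 2.576) + Φ(−δ − 2.576) = Φ(0.119) + Φ(-5.270) = 0.5472 + 0.0000 = 0.5472.

Power ≈ 0.547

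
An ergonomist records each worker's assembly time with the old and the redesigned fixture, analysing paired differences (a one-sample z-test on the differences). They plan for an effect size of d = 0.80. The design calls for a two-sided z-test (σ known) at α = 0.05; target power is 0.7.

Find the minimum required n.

n = 10

For power 0.7 need Φ(δ − z_{0.025}) = 0.7, so δ = z_{0.025} + z_{0.30} = 1.960 + 0.524 = 2.484.
(The Φ(−δ − z_{α/2}) term is vanishingly small for δ > 0 and is dropped in the standard sample-size formula.)
δ = d·√n ⇒ n = (δ/d)² = (2.484 / 0.80)² = 9.64.
Round up to the next whole unit.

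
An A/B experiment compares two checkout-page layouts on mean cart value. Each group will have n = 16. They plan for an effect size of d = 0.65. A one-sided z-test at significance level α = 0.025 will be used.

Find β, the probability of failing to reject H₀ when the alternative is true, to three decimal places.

β ≈ 0.548

Noncentrality parameter: δ = d·√(n/2) = 0.65 × √(16/2) = 1.8385
Critical value for a one-sided test at α = 0.025: z_α = 1.960.
Power = Φ(δ − 1.960) = Φ(-0.121) = 0.4517.
Type II error: β = 1 − power = 1 − 0.4517 = 0.5483.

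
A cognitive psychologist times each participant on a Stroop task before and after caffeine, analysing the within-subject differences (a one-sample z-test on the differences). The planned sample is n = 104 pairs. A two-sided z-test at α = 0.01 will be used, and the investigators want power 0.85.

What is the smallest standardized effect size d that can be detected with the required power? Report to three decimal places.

Need Φ(δ − 2.576) = 0.85, so δ = 2.576 + 1.036 = 3.612.
(The second rejection-region term Φ(−δ − z_{α/2}) is negligible and dropped.)
δ = d·√n ⇒ d = δ/√n = 3.612/√104 = 0.3542.

d ≈ 0.354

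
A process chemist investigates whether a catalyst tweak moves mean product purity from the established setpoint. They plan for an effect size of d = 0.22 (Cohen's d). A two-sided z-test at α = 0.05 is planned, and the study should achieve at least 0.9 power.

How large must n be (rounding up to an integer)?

n = 218

Set Φ(δ − 1.960) = 0.9; then δ − 1.960 = Φ⁻¹(0.9) = 1.282, giving δ = 3.242.
(The Φ(−δ − z_{α/2}) term is vanishingly small for δ > 0 and is dropped in the standard sample-size formula.)
δ = d·√n ⇒ n = (δ/d)² = (3.242 / 0.22)² = 217.10.
Round up to the next whole unit.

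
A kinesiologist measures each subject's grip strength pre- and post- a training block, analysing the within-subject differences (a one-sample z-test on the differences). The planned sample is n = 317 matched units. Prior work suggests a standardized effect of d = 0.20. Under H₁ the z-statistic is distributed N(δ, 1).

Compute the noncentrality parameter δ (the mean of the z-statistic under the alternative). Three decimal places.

δ ≈ 3.561

δ = d·√n = 0.20 × √317 = 3.5609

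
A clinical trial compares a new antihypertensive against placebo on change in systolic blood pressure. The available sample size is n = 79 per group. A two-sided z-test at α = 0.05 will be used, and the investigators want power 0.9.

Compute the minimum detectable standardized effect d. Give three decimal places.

Required noncentrality: δ = z_{0.025} + z_{0.10} = 1.960 + 1.282 = 3.242.
(The second rejection-region term Φ(−δ − z_{α/2}) is negligible and dropped.)
δ = d·√(n/2) ⇒ d = δ/√(n/2) = 3.242/√(79/2) = 0.5158.

d ≈ 0.516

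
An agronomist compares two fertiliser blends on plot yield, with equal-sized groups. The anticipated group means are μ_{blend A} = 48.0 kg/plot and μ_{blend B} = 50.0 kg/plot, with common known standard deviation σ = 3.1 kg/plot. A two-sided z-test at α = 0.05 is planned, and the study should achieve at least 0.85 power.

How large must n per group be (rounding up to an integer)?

Standardized effect: d = |μ_{blend A} − μ_{blend B}| / σ = |48.0 − 50.0| / 3.1 = 0.6452
Set Φ(δ − 1.960) = 0.85; then δ − 1.960 = Φ⁻¹(0.85) = 1.036, giving δ = 2.996.
(The Φ(−δ − z_{α/2}) term is vanishingly small for δ > 0 and is dropped in the standard sample-size formula.)
δ = d·√(n/2) ⇒ n = 2(δ/d)² = 2 × (2.996 / 0.6452)² = 43.14.
Rounding up, n = 44 per group.

n = 44 per group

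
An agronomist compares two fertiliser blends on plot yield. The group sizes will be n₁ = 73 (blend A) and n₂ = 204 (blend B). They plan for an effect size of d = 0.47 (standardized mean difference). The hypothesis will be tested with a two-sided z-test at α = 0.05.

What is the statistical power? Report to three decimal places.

Power ≈ 0.931

Noncentrality parameter: δ = d / √(1/n₁ + 1/n₂) = 0.47 / √(1/73 + 1/204) = 3.4462
Two-sided α = 0.05 → critical value z_{0.025} = 1.960.
Power = Φ(δ − 1.960) + Φ(−δ − 1.960) = Φ(1.486) + Φ(-5.406) = 0.9314 + 0.0000 = 0.9314.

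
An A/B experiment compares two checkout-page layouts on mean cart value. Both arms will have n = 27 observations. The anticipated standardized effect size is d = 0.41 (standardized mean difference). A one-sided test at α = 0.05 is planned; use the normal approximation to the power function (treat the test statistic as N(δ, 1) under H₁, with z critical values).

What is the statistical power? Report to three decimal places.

Noncentrality parameter: δ = d·√(n/2) = 0.41 × √(27/2) = 1.5064
Critical value for a one-sided test at α = 0.05: z_α = 1.645.
Power = P(Z > 1.645 − δ) = Φ(-0.138) = 0.4450.

Power ≈ 0.445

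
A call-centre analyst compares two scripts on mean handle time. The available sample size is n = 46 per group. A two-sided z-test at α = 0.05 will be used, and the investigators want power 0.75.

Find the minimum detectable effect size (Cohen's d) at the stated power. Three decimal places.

d ≈ 0.549

Need Φ(δ − 1.960) = 0.75, so δ = 1.960 + 0.674 = 2.634.
(The second rejection-region term Φ(−δ − z_{α/2}) is negligible and dropped.)
δ = d·√(n/2) ⇒ d = δ/√(n/2) = 2.634/√(46/2) = 0.5493.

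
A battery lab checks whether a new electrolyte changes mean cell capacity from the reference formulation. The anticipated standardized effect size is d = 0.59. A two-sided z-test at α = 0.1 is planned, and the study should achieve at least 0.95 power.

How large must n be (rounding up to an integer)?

n = 32

Set Φ(δ − 1.645) = 0.95; then δ − 1.645 = Φ⁻¹(0.95) = 1.645, giving δ = 3.290.
(Ignoring the negligible lower-tail rejection probability gives the usual closed-form inversion.)
δ = d·√n ⇒ n = (δ/d)² = (3.290 / 0.59)² = 31.09.
Round up to the next whole unit.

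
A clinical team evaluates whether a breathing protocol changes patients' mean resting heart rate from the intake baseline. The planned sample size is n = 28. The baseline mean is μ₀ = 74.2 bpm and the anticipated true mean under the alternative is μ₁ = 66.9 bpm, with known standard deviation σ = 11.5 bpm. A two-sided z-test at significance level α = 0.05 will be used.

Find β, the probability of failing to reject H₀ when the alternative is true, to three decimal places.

Standardized effect: d = |μ₁ − μ₀| / σ = |66.9 − 74.2| / 11.5 = 0.6348
Noncentrality parameter: δ = d·√n = 0.6348 × √28 = 3.3590
Two-sided α = 0.05 → critical value z_{0.025} = 1.960.
Power = Φ(δ − 1.960) + Φ(−δ − 1.960) = Φ(1.399) + Φ(-5.319) = 0.9191 + 0.0000 = 0.9191.
Type II error: β = 1 − power = 1 − 0.9191 = 0.0809.

β ≈ 0.081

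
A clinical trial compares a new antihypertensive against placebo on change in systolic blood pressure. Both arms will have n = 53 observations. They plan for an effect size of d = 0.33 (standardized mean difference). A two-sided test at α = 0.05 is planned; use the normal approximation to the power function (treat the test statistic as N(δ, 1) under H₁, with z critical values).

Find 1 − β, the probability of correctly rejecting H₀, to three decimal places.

Noncentrality parameter: δ = d·√(n/2) = 0.33 × √(53/2) = 1.6988
Two-sided α = 0.05 → critical value z_{0.025} = 1.960.
Power = Φ(δ − 1.960) + Φ(−δ − 1.960) = Φ(-0.261) + Φ(-3.659) = 0.3970 + 0.0001 = 0.3971.

Power ≈ 0.397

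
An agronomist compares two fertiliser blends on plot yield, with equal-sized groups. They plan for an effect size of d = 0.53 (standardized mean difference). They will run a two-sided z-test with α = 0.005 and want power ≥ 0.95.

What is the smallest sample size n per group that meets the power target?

n = 142 per group

For power 0.95 need Φ(δ − z_{0.0025}) = 0.95, so δ = z_{0.0025} + z_{0.05} = 2.807 + 1.645 = 4.452.
(For δ > 0 the lower-tail rejection region contributes negligibly to power, so the one-term inversion is standard.)
δ = d·√(n/2) ⇒ n = 2(δ/d)² = 2 × (4.452 / 0.53)² = 141.11.
Round up to the next whole unit.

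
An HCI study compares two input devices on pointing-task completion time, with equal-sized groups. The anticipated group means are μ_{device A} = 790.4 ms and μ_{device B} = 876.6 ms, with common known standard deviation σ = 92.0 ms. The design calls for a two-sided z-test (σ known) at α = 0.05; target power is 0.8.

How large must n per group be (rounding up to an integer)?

n = 18 per group

Standardized effect: d = |μ_{device A} − μ_{device B}| / σ = |790.4 − 876.6| / 92.0 = 0.9370
For power 0.8 need Φ(δ − z_{0.025}) = 0.8, so δ = z_{0.025} + z_{0.20} = 1.960 + 0.842 = 2.802.
(The Φ(−δ − z_{α/2}) term is vanishingly small for δ > 0 and is dropped in the standard sample-size formula.)
δ = d·√(n/2) ⇒ n = 2(δ/d)² = 2 × (2.802 / 0.9370)² = 17.88.
Rounding up, n = 18 per group.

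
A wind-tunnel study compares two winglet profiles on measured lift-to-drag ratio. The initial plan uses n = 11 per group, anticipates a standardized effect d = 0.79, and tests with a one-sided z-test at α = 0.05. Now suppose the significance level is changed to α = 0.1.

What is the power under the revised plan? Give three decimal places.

Power ≈ 0.716

δ = d·√(n/2) = 0.79 × √(11/2) = 1.8527 (unchanged). New critical value: z_{0.1} = 1.282.
Revised power = P(Z > 1.282 − δ) = Φ(0.571) = 0.7161.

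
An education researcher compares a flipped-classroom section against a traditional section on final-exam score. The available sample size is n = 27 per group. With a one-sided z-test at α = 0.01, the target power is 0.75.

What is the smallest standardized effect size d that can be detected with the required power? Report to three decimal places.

Need Φ(δ − 2.326) = 0.75, so δ = 2.326 + 0.674 = 3.001.
δ = d·√(n/2) ⇒ d = δ/√(n/2) = 3.001/√(27/2) = 0.8167.

d ≈ 0.817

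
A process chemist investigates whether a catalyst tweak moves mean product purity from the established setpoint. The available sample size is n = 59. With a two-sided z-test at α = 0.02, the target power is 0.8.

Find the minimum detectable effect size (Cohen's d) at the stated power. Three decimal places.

Required noncentrality: δ = z_{0.01} + z_{0.20} = 2.326 + 0.842 = 3.168.
(Lower-tail contribution to power is negligible for δ > 0.)
δ = d·√n ⇒ d = δ/√n = 3.168/√59 = 0.4124.

d ≈ 0.412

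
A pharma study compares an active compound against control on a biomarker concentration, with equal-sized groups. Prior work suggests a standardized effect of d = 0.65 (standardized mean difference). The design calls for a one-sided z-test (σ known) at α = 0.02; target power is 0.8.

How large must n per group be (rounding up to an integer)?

Set Φ(δ − 2.054) = 0.8; then δ − 2.054 = Φ⁻¹(0.8) = 0.842, giving δ = 2.895.
δ = d·√(n/2) ⇒ n = 2(δ/d)² = 2 × (2.895 / 0.65)² = 39.68.
Rounding up, n = 40 per group.

n = 40 per group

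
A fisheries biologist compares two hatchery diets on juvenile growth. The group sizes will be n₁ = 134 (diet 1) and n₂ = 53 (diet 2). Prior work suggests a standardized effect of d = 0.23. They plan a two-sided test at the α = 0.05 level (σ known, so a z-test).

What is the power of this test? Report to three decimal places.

Noncentrality parameter: δ = d / √(1/n₁ + 1/n₂) = 0.23 / √(1/134 + 1/53) = 1.4174
Critical value for a two-sided test at α = 0.05: z_{α/2} = 1.960.
Power = Φ(δ − 1.960) + Φ(−δ − 1.960) = Φ(-0.543) + Φ(-3.377) = 0.2937 + 0.0004 = 0.2941.

Power ≈ 0.294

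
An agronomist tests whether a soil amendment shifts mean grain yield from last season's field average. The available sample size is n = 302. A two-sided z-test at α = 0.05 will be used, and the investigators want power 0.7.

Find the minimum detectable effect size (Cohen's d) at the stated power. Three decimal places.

d ≈ 0.143

Required noncentrality: δ = z_{0.025} + z_{0.30} = 1.960 + 0.524 = 2.484.
(The second rejection-region term Φ(−δ − z_{α/2}) is negligible and dropped.)
δ = d·√n ⇒ d = δ/√n = 2.484/√302 = 0.1430.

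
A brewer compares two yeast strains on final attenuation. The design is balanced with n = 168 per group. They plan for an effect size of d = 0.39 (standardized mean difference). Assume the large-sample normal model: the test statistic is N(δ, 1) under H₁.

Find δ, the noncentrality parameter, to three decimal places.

δ ≈ 3.574

δ = d·√(n/2) = 0.39 × √(168/2) = 3.5744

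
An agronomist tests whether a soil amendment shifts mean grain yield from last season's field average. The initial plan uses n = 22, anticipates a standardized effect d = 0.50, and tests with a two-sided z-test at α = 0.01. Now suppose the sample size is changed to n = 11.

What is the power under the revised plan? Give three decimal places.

Power ≈ 0.179

With n = 11: δ = d·√n = 0.50 × √11 = 1.6583. Critical value z_{0.005} = 2.576.
Revised power = Φ(δ − 2.576) + Φ(−δ − 2.576) = Φ(-0.918) + Φ(-4.234) = 0.1794 + 0.0000 = 0.1794.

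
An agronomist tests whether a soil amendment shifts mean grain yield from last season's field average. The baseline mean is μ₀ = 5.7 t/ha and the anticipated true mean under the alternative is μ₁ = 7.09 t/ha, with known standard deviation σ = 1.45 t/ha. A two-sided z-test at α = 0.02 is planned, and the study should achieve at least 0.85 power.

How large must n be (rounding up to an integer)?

n = 13

Standardized effect: d = |μ₁ − μ₀| / σ = |7.09 − 5.7| / 1.45 = 0.9586
Set Φ(δ − 2.326) = 0.85; then δ − 2.326 = Φ⁻¹(0.85) = 1.036, giving δ = 3.363.
(The Φ(−δ − z_{α/2}) term is vanishingly small for δ > 0 and is dropped in the standard sample-size formula.)
δ = d·√n ⇒ n = (δ/d)² = (3.363 / 0.9586)² = 12.31.
Round up to the next whole unit.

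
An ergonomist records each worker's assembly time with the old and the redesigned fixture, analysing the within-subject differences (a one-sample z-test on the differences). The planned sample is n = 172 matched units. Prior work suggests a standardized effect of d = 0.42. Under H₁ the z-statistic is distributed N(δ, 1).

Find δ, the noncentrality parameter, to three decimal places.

δ ≈ 5.508

The noncentrality parameter scales effect size by the design's sample-size factor: δ = d·√n = 0.42 × √172 = 5.5082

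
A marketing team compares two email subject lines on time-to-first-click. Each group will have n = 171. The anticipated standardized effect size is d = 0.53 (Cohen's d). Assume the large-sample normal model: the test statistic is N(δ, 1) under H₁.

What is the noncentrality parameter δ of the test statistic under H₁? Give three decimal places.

The noncentrality parameter scales effect size by the design's sample-size factor: δ = d·√(n/2) = 0.53 × √(171/2) = 4.9007

δ ≈ 4.901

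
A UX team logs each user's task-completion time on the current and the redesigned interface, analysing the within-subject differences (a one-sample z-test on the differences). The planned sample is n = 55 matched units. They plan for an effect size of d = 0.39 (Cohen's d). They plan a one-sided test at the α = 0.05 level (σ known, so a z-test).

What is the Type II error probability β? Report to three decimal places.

β ≈ 0.106

Noncentrality parameter: δ = d·√n = 0.39 × √55 = 2.8923
Critical value for a one-sided test at α = 0.05: z_α = 1.645.
Power = Φ(δ − 1.645) = Φ(1.247) = 0.8939.
Type II error: β = 1 − power = 1 − 0.8939 = 0.1061.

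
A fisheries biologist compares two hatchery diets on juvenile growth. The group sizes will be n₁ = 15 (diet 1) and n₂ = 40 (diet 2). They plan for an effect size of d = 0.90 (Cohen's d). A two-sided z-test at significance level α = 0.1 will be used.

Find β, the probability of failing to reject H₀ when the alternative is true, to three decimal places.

β ≈ 0.092

Noncentrality parameter: δ = d / √(1/n₁ + 1/n₂) = 0.90 / √(1/15 + 1/40) = 2.9726
Critical value for a two-sided test at α = 0.1: z_{α/2} = 1.645.
Power = Φ(δ − 1.645) + Φ(−δ − 1.645) = Φ(1.328) + Φ(-4.617) = 0.9079 + 0.0000 = 0.9079.
Type II error: β = 1 − power = 1 − 0.9079 = 0.0921.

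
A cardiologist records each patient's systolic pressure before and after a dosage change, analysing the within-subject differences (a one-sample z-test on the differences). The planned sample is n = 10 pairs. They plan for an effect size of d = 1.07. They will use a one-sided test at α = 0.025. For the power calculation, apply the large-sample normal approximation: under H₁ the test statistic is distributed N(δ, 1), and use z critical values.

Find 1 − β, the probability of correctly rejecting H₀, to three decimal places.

Noncentrality parameter: δ = d·√n = 1.07 × √10 = 3.3836
One-sided α = 0.025 → critical value z_{0.025} = 1.960.
Power = P(Z > 1.960 − δ) = Φ(1.424) = 0.9227.

Power ≈ 0.923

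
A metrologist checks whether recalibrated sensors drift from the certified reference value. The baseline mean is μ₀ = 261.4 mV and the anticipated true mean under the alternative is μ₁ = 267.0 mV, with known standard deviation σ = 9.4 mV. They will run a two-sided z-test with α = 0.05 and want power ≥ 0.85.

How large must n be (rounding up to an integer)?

n = 26

Standardized effect: d = |μ₁ − μ₀| / σ = |267.0 − 261.4| / 9.4 = 0.5957
For power 0.85 need Φ(δ − z_{0.025}) = 0.85, so δ = z_{0.025} + z_{0.15} = 1.960 + 1.036 = 2.996.
(The Φ(−δ − z_{α/2}) term is vanishingly small for δ > 0 and is dropped in the standard sample-size formula.)
δ = d·√n ⇒ n = (δ/d)² = (2.996 / 0.5957)² = 25.30.
Rounding up, n = 26.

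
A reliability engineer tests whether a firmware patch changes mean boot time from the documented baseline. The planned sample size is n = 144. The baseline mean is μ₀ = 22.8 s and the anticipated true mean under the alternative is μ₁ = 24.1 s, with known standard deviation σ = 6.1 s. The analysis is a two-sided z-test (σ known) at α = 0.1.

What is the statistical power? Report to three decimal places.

Standardized effect: d = |μ₁ − μ₀| / σ = |24.1 − 22.8| / 6.1 = 0.2131
Noncentrality parameter: δ = d·√n = 0.2131 × √144 = 2.5574
Critical value for a two-sided test at α = 0.1: z_{α/2} = 1.645.
Power = Φ(δ − 1.645) + Φ(−δ − 1.645) = Φ(0.913) + Φ(-4.202) = 0.8193 + 0.0000 = 0.8193.

Power ≈ 0.819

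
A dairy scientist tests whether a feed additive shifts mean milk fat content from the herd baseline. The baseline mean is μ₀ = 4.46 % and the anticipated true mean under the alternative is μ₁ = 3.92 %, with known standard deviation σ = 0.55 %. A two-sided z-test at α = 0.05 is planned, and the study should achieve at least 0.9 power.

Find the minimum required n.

Standardized effect: d = |μ₁ − μ₀| / σ = |3.92 − 4.46| / 0.55 = 0.9818
For power 0.9 need Φ(δ − z_{0.025}) = 0.9, so δ = z_{0.025} + z_{0.10} = 1.960 + 1.282 = 3.242.
(For δ > 0 the lower-tail rejection region contributes negligibly to power, so the one-term inversion is standard.)
δ = d·√n ⇒ n = (δ/d)² = (3.242 / 0.9818)² = 10.90.
Rounding up, n = 11.

n = 11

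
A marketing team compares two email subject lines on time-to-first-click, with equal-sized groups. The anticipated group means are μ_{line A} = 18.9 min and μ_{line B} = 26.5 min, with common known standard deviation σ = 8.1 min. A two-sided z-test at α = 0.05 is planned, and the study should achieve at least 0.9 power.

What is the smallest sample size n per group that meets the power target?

Standardized effect: d = |μ_{line A} − μ_{line B}| / σ = |18.9 − 26.5| / 8.1 = 0.9383
For power 0.9 need Φ(δ − z_{0.025}) = 0.9, so δ = z_{0.025} + z_{0.10} = 1.960 + 1.282 = 3.242.
(Ignoring the negligible lower-tail rejection probability gives the usual closed-form inversion.)
δ = d·√(n/2) ⇒ n = 2(δ/d)² = 2 × (3.242 / 0.9383)² = 23.87.
Rounding up, n = 24 per group.

n = 24 per group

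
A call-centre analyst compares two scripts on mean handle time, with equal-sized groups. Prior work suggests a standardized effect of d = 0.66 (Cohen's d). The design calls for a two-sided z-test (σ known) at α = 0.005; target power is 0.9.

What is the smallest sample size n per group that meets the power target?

n = 77 per group

For power 0.9 need Φ(δ − z_{0.0025}) = 0.9, so δ = z_{0.0025} + z_{0.10} = 2.807 + 1.282 = 4.089.
(Ignoring the negligible lower-tail rejection probability gives the usual closed-form inversion.)
δ = d·√(n/2) ⇒ n = 2(δ/d)² = 2 × (4.089 / 0.66)² = 76.75.
Rounding up, n = 77 per group.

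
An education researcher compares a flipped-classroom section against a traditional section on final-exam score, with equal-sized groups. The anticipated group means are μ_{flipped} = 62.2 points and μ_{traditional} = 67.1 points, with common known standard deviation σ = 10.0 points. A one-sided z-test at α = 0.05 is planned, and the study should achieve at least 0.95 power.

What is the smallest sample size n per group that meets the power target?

Standardized effect: d = |μ_{flipped} − μ_{traditional}| / σ = |62.2 − 67.1| / 10.0 = 0.4900
For power 0.95 need Φ(δ − z_{0.05}) = 0.95, so δ = z_{0.05} + z_{0.05} = 1.645 + 1.645 = 3.290.
δ = d·√(n/2) ⇒ n = 2(δ/d)² = 2 × (3.290 / 0.4900)² = 90.15.
Round up to the next whole unit.

n = 91 per group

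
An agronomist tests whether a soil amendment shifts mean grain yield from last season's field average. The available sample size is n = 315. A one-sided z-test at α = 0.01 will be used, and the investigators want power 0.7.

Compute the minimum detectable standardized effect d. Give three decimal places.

Required noncentrality: δ = z_{0.01} + z_{0.30} = 2.326 + 0.524 = 2.851.
δ = d·√n ⇒ d = δ/√n = 2.851/√315 = 0.1606.

d ≈ 0.161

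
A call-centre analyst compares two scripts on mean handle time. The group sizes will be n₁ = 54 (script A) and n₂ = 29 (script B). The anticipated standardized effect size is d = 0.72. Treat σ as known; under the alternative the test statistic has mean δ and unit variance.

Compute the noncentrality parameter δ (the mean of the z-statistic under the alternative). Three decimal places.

δ ≈ 3.127

The noncentrality parameter scales effect size by the design's sample-size factor: δ = d / √(1/n₁ + 1/n₂) = 0.72 / √(1/54 + 1/29) = 3.1274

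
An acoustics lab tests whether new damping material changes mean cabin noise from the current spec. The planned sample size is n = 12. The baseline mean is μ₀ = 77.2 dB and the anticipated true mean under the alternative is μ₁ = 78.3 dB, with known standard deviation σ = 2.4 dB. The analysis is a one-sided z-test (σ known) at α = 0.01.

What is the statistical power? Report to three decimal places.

Standardized effect: d = |μ₁ − μ₀| / σ = |78.3 − 77.2| / 2.4 = 0.4583
Noncentrality parameter: λ = d·√n = 0.4583 × √12 = 1.5877
Critical value for a one-sided test at α = 0.01: z_α = 2.326.
Power = Φ(λ − 2.326) = Φ(-0.739) = 0.2301.

Power ≈ 0.230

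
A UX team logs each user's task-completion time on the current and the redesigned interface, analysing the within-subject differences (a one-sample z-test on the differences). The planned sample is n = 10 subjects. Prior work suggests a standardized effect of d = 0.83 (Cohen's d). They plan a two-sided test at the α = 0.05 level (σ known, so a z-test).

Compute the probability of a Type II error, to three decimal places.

Noncentrality parameter: δ = d·√n = 0.83 × √10 = 2.6247
Critical value for a two-sided test at α = 0.05: z_{α/2} = 1.960.
Power = Φ(δ − 1.960) + Φ(−δ − 1.960) = Φ(0.665) + Φ(-4.585) = 0.7469 + 0.0000 = 0.7469.
Type II error: β = 1 − power = 1 − 0.7469 = 0.2531.

β ≈ 0.253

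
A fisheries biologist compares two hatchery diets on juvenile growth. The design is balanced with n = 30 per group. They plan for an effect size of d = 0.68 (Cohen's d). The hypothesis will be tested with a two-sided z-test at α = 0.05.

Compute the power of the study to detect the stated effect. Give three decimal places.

Power ≈ 0.750

Noncentrality parameter: δ = d·√(n/2) = 0.68 × √(30/2) = 2.6336
Two-sided α = 0.05 → critical value z_{0.025} = 1.960.
Power = Φ(δ − 1.960) + Φ(−δ − 1.960) = Φ(0.674) + Φ(-4.594) = 0.7497 + 0.0000 = 0.7497.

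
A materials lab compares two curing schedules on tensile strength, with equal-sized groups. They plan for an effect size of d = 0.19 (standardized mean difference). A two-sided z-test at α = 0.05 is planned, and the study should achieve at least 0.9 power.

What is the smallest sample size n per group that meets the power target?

n = 583 per group

For power 0.9 need Φ(δ − z_{0.025}) = 0.9, so δ = z_{0.025} + z_{0.10} = 1.960 + 1.282 = 3.242.
(For δ > 0 the lower-tail rejection region contributes negligibly to power, so the one-term inversion is standard.)
δ = d·√(n/2) ⇒ n = 2(δ/d)² = 2 × (3.242 / 0.19)² = 582.13.
Round up to the next whole unit.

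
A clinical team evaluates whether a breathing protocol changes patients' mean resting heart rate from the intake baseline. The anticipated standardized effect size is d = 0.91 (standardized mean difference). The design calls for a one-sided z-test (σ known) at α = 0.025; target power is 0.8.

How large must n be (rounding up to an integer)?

Set Φ(δ − 1.960) = 0.8; then δ − 1.960 = Φ⁻¹(0.8) = 0.842, giving δ = 2.802.
δ = d·√n ⇒ n = (δ/d)² = (2.802 / 0.91)² = 9.48.
Rounding up, n = 10.

n = 10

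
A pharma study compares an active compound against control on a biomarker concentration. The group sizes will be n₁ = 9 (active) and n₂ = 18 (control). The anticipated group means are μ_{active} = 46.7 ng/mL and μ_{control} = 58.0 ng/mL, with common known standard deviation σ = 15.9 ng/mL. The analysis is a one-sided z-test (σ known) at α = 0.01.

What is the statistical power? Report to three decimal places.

Power ≈ 0.279

Standardized effect: d = |μ_{active} − μ_{control}| / σ = |46.7 − 58.0| / 15.9 = 0.7107
Noncentrality parameter: δ = d / √(1/n₁ + 1/n₂) = 0.7107 / √(1/9 + 1/18) = 1.7408
One-sided α = 0.01 → critical value z_{0.01} = 2.326.
Power = P(Z > 2.326 − δ) = Φ(-0.586) = 0.2791.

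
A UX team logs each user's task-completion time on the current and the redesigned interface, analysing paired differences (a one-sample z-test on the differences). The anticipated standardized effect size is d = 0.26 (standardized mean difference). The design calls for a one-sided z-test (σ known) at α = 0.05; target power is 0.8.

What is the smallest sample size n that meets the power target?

n = 92

Set Φ(δ − 1.645) = 0.8; then δ − 1.645 = Φ⁻¹(0.8) = 0.842, giving δ = 2.486.
δ = d·√n ⇒ n = (δ/d)² = (2.486 / 0.26)² = 91.46.
Round up to the next whole unit.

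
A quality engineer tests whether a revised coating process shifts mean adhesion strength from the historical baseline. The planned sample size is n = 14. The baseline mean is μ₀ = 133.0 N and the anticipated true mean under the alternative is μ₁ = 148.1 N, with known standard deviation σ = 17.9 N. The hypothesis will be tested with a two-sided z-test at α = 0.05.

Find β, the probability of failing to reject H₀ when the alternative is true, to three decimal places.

Standardized effect: d = |μ₁ − μ₀| / σ = |148.1 − 133.0| / 17.9 = 0.8436
Noncentrality parameter: δ = d·√n = 0.8436 × √14 = 3.1564
Critical value for a two-sided test at α = 0.05: z_{α/2} = 1.960.
Power = Φ(δ − 1.960) + Φ(−δ − 1.960) = Φ(1.196) + Φ(-5.116) = 0.8842 + 0.0000 = 0.8842.
Type II error: β = 1 − power = 1 − 0.8842 = 0.1158.

β ≈ 0.116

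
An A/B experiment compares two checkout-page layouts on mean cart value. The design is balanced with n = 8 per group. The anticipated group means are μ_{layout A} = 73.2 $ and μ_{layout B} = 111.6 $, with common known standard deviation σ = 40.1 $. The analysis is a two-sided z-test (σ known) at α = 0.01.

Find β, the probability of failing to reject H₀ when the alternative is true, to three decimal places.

Standardized effect: d = |μ_{layout A} − μ_{layout B}| / σ = |73.2 − 111.6| / 40.1 = 0.9576
Noncentrality parameter: δ = d·√(n/2) = 0.9576 × √(8/2) = 1.9152
Two-sided α = 0.01 → critical value z_{0.005} = 2.576.
Power = Φ(δ − 2.576) + Φ(−δ − 2.576) = Φ(-0.661) + Φ(-4.491) = 0.2544 + 0.0000 = 0.2544.
Type II error: β = 1 − power = 1 − 0.2544 = 0.7456.

β ≈ 0.746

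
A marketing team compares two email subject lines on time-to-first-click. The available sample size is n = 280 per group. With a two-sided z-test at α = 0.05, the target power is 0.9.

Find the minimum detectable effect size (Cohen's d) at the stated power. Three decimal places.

d ≈ 0.274

Required noncentrality: δ = z_{0.025} + z_{0.10} = 1.960 + 1.282 = 3.242.
(Lower-tail contribution to power is negligible for δ > 0.)
δ = d·√(n/2) ⇒ d = δ/√(n/2) = 3.242/√(280/2) = 0.2740.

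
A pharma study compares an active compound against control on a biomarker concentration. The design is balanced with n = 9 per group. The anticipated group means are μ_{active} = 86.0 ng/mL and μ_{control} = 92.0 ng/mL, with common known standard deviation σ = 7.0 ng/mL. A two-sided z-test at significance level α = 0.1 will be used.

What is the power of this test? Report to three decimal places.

Standardized effect: d = |μ_{active} − μ_{control}| / σ = |86.0 − 92.0| / 7.0 = 0.8571
Noncentrality parameter: λ = d·√(n/2) = 0.8571 × √(9/2) = 1.8183
Two-sided α = 0.1 → critical value z_{0.05} = 1.645.
Power = Φ(λ − 1.645) + Φ(−λ − 1.645) = Φ(0.173) + Φ(-3.463) = 0.5688 + 0.0003 = 0.5691.

Power ≈ 0.569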